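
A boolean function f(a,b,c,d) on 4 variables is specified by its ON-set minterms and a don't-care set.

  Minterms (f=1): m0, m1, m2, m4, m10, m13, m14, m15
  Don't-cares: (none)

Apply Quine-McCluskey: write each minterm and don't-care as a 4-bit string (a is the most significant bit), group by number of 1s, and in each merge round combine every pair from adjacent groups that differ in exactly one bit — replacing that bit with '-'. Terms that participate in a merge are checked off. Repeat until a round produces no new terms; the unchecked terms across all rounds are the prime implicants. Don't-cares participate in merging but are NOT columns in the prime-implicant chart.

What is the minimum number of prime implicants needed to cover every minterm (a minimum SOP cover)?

5

Round 0: 0000✓ 0001✓ 0010✓ 0100✓ 1010✓ 1101✓ 1110✓ 1111✓
Round 1: -010 0-00 00-0 000- 1-10 11-1 111-
PIs = {-010, 0-00, 00-0, 000-, 1-10, 11-1, 111-}
Coverage chart:
  m0: 0-00,00-0,000-
  m1: 000- ←essential
  m2: -010,00-0
  m4: 0-00 ←essential
  m10: -010,1-10
  m13: 11-1 ←essential
  m14: 1-10,111-
  m15: 11-1,111-
Essential: 0-00, 000-, 11-1
Petrick residual → -010, 1-10
Min cover (5 terms): b'cd' + a'c'd' + a'b'c' + acd' + abd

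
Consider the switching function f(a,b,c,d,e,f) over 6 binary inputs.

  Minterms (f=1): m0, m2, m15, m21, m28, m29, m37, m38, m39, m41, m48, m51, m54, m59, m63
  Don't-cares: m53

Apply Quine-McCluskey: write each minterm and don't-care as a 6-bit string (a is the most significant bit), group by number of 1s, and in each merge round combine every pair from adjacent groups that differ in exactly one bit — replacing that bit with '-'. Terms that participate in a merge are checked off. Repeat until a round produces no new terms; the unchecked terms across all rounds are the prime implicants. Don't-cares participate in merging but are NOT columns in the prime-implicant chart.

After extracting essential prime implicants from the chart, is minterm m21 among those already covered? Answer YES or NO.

size-2^0 implicants → 000000(✓)  000010(✓)  001111  010101(✓)  011100(✓)  011101(✓)  100101(✓)  100110(✓)  100111(✓)  101001  110000  110011(✓)  110101(✓)  110110(✓)  111011(✓)  111111(✓)
size-2^1 implicants → -10101  0000-0  01-101  01110-  1-0101  1-0110  1001-1  10011-  11-011  111-11
Unchecked terms (primes): -10101, 0000-0, 001111, 01-101, 01110-, 1-0101, 1-0110, 1001-1, 10011-, 101001, 11-011, 110000, 111-11
Minterm coverage:
  m0 ⊆ 0000-0 [E]
  m2 ⊆ 0000-0 [E]
  m15 ⊆ 001111 [E]
  m21 ⊆ -10101,01-101
  m28 ⊆ 01110- [E]
  m29 ⊆ 01-101,01110-
  m37 ⊆ 1-0101,1001-1
  m38 ⊆ 1-0110,10011-
  m39 ⊆ 1001-1,10011-
  m41 ⊆ 101001 [E]
  m48 ⊆ 110000 [E]
  m51 ⊆ 11-011 [E]
  m54 ⊆ 1-0110 [E]
  m59 ⊆ 11-011,111-11
  m63 ⊆ 111-11 [E]
E = {0000-0, 001111, 01110-, 1-0110, 101001, 11-011, 110000, 111-11}

NO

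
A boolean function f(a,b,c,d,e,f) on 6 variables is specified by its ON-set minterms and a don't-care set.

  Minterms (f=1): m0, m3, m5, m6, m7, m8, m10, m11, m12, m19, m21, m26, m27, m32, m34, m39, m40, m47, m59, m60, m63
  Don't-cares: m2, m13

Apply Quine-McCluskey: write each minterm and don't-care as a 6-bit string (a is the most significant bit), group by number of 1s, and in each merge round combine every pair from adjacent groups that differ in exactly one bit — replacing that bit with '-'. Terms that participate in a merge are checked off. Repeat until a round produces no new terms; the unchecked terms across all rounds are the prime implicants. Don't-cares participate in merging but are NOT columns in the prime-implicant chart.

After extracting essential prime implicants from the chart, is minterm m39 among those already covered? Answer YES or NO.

NO

size-2^0 implicants → 000000(✓)  000010(✓)  000011(✓)  000101(✓)  000110(✓)  000111(✓)  001000(✓)  001010(✓)  001011(✓)  001100(✓)  001101(✓)  010011(✓)  010101(✓)  011010(✓)  011011(✓)  100000(✓)  100010(✓)  100111(✓)  101000(✓)  101111(✓)  111011(✓)  111100  111111(✓)
size-2^1 implicants → -00000(✓)  -00010(✓)  -00111  -01000(✓)  -11011  0-0011(✓)  0-0101  0-1010(✓)  0-1011(✓)  00-000(✓)  00-010(✓)  00-011(✓)  00-101  000-10(✓)  000-11(✓)  0000-0(✓)  00001-(✓)  0001-1  00011-(✓)  001-00  0010-0(✓)  00101-(✓)  00110-  01-011(✓)  01101-(✓)  1-1111  10-000(✓)  10-111  1000-0(✓)  111-11
size-2^2 implicants → -0-000  -000-0  0--011  0-101-  00-0-0  00-01-  000-1-
Unchecked terms (primes): -0-000, -000-0, -00111, -11011, 0--011, 0-0101, 0-101-, 00-0-0, 00-01-, 00-101, 000-1-, 0001-1, 001-00, 00110-, 1-1111, 10-111, 111-11, 111100
Minterm coverage:
  m0 ⊆ -0-000,-000-0,00-0-0
  m3 ⊆ 0--011,00-01-,000-1-
  m5 ⊆ 0-0101,00-101,0001-1
  m6 ⊆ 000-1- [E]
  m7 ⊆ -00111,000-1-,0001-1
  m8 ⊆ -0-000,00-0-0,001-00
  m10 ⊆ 0-101-,00-0-0,00-01-
  m11 ⊆ 0--011,0-101-,00-01-
  m12 ⊆ 001-00,00110-
  m19 ⊆ 0--011 [E]
  m21 ⊆ 0-0101 [E]
  m26 ⊆ 0-101- [E]
  m27 ⊆ -11011,0--011,0-101-
  m32 ⊆ -0-000,-000-0
  m34 ⊆ -000-0 [E]
  m39 ⊆ -00111,10-111
  m40 ⊆ -0-000 [E]
  m47 ⊆ 1-1111,10-111
  m59 ⊆ -11011,111-11
  m60 ⊆ 111100 [E]
  m63 ⊆ 1-1111,111-11
E = {-0-000, -000-0, 0--011, 0-0101, 0-101-, 000-1-, 111100}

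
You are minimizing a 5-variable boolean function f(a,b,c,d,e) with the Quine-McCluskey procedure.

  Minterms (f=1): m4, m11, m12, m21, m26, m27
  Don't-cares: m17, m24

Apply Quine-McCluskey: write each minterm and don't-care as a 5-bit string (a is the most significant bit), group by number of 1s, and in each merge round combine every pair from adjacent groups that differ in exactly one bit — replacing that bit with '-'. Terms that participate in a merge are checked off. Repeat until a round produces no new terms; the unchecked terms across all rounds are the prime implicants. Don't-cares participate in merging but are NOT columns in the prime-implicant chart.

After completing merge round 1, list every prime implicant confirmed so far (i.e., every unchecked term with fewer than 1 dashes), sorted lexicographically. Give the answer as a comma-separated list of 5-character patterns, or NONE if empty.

NONE

[col 0] 00100*, 01011*, 01100*, 10001*, 10101*, 11000*, 11010*, 11011*
[col 1] -1011, 0-100, 10-01, 110-0, 1101-
Prime implicants: -1011, 0-100, 10-01, 110-0, 1101-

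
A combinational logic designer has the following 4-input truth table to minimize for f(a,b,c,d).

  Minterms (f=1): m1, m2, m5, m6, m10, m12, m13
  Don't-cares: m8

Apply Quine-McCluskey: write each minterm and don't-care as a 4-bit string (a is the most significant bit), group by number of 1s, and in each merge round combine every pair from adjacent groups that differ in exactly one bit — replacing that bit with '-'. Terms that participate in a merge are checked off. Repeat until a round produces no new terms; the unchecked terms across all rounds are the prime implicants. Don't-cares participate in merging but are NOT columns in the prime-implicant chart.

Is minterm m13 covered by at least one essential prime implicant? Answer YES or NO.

Round 0: 0001✓ 0010✓ 0101✓ 0110✓ 1000✓ 1010✓ 1100✓ 1101✓
Round 1: -010 -101 0-01 0-10 1-00 10-0 110-
PIs = {-010, -101, 0-01, 0-10, 1-00, 10-0, 110-}
Coverage chart:
  m1: 0-01 ←essential
  m2: -010,0-10
  m5: -101,0-01
  m6: 0-10 ←essential
  m10: -010,10-0
  m12: 1-00,110-
  m13: -101,110-
Essential: 0-01, 0-10

NO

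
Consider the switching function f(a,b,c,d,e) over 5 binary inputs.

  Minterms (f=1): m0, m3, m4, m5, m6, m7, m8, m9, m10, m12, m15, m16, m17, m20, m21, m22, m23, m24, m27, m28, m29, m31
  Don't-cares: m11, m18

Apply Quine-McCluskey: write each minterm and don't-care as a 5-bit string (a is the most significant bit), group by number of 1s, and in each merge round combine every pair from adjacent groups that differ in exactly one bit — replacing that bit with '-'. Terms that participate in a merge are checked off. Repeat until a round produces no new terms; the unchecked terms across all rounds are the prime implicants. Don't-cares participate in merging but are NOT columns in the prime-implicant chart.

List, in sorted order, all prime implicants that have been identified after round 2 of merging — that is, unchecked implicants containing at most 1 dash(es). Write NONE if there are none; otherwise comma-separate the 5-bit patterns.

NONE

size-2^0 implicants → 00000(✓)  00011(✓)  00100(✓)  00101(✓)  00110(✓)  00111(✓)  01000(✓)  01001(✓)  01010(✓)  01011(✓)  01100(✓)  01111(✓)  10000(✓)  10001(✓)  10010(✓)  10100(✓)  10101(✓)  10110(✓)  10111(✓)  11000(✓)  11011(✓)  11100(✓)  11101(✓)  11111(✓)
size-2^1 implicants → -0000(✓)  -0100(✓)  -0101(✓)  -0110(✓)  -0111(✓)  -1000(✓)  -1011(✓)  -1100(✓)  -1111(✓)  0-000(✓)  0-011(✓)  0-100(✓)  0-111(✓)  00-00(✓)  00-11(✓)  001-0(✓)  001-1(✓)  0010-(✓)  0011-(✓)  01-00(✓)  01-11(✓)  010-0(✓)  010-1(✓)  0100-(✓)  0101-(✓)  1-000(✓)  1-100(✓)  1-101(✓)  1-111(✓)  10-00(✓)  10-01(✓)  10-10(✓)  100-0(✓)  1000-(✓)  101-0(✓)  101-1(✓)  1010-(✓)  1011-(✓)  11-00(✓)  11-11(✓)  111-1(✓)  1110-(✓)
size-2^2 implicants → --000(✓)  --100(✓)  --111  -0-00(✓)  -01-0(✓)  -01-1(✓)  -010-(✓)  -011-(✓)  -1-00(✓)  -1-11  0--00(✓)  0--11  001--(✓)  010--  1--00(✓)  1-1-1  1-10-  10--0  10-0-  101--(✓)
size-2^3 implicants → ---00  -01--
Unchecked terms (primes): ---00, --111, -01--, -1-11, 0--11, 010--, 1-1-1, 1-10-, 10--0, 10-0-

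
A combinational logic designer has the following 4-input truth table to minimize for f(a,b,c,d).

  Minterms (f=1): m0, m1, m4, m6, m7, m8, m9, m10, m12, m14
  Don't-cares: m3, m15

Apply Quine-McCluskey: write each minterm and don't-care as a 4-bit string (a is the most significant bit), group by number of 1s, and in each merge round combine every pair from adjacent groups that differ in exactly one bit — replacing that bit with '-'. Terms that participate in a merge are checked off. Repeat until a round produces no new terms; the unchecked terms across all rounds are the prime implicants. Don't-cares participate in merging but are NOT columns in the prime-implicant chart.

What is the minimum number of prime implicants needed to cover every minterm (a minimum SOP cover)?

size-2^0 implicants → 0000(✓)  0001(✓)  0011(✓)  0100(✓)  0110(✓)  0111(✓)  1000(✓)  1001(✓)  1010(✓)  1100(✓)  1110(✓)  1111(✓)
size-2^1 implicants → -000(✓)  -001(✓)  -100(✓)  -110(✓)  -111(✓)  0-00(✓)  0-11  00-1  000-(✓)  01-0(✓)  011-(✓)  1-00(✓)  1-10(✓)  10-0(✓)  100-(✓)  11-0(✓)  111-(✓)
size-2^2 implicants → --00  -00-  -1-0  -11-  1--0
Unchecked terms (primes): --00, -00-, -1-0, -11-, 0-11, 00-1, 1--0
Minterm coverage:
  m0 ⊆ --00,-00-
  m1 ⊆ -00-,00-1
  m4 ⊆ --00,-1-0
  m6 ⊆ -1-0,-11-
  m7 ⊆ -11-,0-11
  m8 ⊆ --00,-00-,1--0
  m9 ⊆ -00- [E]
  m10 ⊆ 1--0 [E]
  m12 ⊆ --00,-1-0,1--0
  m14 ⊆ -1-0,-11-,1--0
E = {-00-, 1--0}
Petrick residual → --00, -11-
Cover = c'd' + b'c' + bc + ad'  |cover|=4

4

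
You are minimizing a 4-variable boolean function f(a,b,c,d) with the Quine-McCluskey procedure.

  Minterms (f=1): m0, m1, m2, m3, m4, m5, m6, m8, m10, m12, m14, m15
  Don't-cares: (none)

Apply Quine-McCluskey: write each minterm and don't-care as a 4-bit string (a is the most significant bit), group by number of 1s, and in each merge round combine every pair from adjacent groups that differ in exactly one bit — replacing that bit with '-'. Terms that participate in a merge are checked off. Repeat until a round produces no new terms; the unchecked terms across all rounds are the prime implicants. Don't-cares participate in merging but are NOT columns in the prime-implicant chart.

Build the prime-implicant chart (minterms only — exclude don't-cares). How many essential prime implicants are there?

4

[col 0] 0000*, 0001*, 0010*, 0011*, 0100*, 0101*, 0110*, 1000*, 1010*, 1100*, 1110*, 1111*
[col 1] -000*, -010*, -100*, -110*, 0-00*, 0-01*, 0-10*, 00-0*, 00-1*, 000-*, 001-*, 01-0*, 010-*, 1-00*, 1-10*, 10-0*, 11-0*, 111-
[col 2] --00*, --10*, -0-0*, -1-0*, 0--0*, 0-0-, 00--, 1--0*
[col 3] ---0
Prime implicants: ---0, 0-0-, 00--, 111-
PI chart (minterm → PIs covering it):
  0 | ---0,0-0-,00--
  1 | 0-0-,00--
  2 | ---0,00--
  3 | 00--  (sole → essential)
  4 | ---0,0-0-
  5 | 0-0-  (sole → essential)
  6 | ---0  (sole → essential)
  8 | ---0  (sole → essential)
  10 | ---0  (sole → essential)
  12 | ---0  (sole → essential)
  14 | ---0,111-
  15 | 111-  (sole → essential)
Essential prime implicants: ---0, 0-0-, 00--, 111-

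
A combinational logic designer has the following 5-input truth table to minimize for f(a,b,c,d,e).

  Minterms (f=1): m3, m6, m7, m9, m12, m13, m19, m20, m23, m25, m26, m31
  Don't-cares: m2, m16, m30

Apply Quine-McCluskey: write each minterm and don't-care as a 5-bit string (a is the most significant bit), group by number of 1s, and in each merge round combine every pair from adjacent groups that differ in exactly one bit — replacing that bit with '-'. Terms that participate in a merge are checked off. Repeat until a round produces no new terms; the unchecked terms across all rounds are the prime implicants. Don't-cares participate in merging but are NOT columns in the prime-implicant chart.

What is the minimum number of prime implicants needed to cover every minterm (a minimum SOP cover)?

Round 0: 00010✓ 00011✓ 00110✓ 00111✓ 01001✓ 01100✓ 01101✓ 10000✓ 10011✓ 10100✓ 10111✓ 11001✓ 11010✓ 11110✓ 11111✓
Round 1: -0011✓ -0111✓ -1001 00-10✓ 00-11✓ 0001-✓ 0011-✓ 01-01 0110- 1-111 10-00 10-11✓ 11-10 1111-
Round 2: -0-11 00-1-
PIs = {-0-11, -1001, 00-1-, 01-01, 0110-, 1-111, 10-00, 11-10, 1111-}
Coverage chart:
  m3: -0-11,00-1-
  m6: 00-1- ←essential
  m7: -0-11,00-1-
  m9: -1001,01-01
  m12: 0110- ←essential
  m13: 01-01,0110-
  m19: -0-11 ←essential
  m20: 10-00 ←essential
  m23: -0-11,1-111
  m25: -1001 ←essential
  m26: 11-10 ←essential
  m31: 1-111,1111-
Essential: -0-11, -1001, 00-1-, 0110-, 10-00, 11-10
Petrick residual → 1-111
Min cover (7 terms): b'de + bc'd'e + a'b'd + a'bcd' + acde + ab'd'e' + abde'

7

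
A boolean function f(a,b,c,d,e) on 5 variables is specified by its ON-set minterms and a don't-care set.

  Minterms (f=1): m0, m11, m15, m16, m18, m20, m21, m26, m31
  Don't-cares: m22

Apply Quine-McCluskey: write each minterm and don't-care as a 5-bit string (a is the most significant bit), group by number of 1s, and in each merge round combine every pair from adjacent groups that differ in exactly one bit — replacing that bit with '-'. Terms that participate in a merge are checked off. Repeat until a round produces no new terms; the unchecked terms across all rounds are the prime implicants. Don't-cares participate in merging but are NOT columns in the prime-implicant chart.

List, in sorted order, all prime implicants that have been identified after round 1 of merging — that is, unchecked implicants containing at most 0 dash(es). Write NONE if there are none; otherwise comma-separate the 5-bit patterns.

NONE

[col 0] 00000*, 01011*, 01111*, 10000*, 10010*, 10100*, 10101*, 10110*, 11010*, 11111*
[col 1] -0000, -1111, 01-11, 1-010, 10-00*, 10-10*, 100-0*, 101-0*, 1010-
[col 2] 10--0
Prime implicants: -0000, -1111, 01-11, 1-010, 10--0, 1010-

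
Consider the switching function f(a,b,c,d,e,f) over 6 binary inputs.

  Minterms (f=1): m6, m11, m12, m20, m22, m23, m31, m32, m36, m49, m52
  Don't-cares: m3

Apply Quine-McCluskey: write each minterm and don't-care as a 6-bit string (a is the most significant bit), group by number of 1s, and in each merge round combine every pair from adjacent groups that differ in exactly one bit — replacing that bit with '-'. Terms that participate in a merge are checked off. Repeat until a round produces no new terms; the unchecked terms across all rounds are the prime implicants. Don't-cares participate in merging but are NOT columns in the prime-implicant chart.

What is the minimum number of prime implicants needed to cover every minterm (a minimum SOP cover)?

7

Round 0: 000011✓ 000110✓ 001011✓ 001100 010100✓ 010110✓ 010111✓ 011111✓ 100000✓ 100100✓ 110001 110100✓
Round 1: -10100 0-0110 00-011 01-111 0101-0 01011- 1-0100 100-00
PIs = {-10100, 0-0110, 00-011, 001100, 01-111, 0101-0, 01011-, 1-0100, 100-00, 110001}
Coverage chart:
  m6: 0-0110 ←essential
  m11: 00-011 ←essential
  m12: 001100 ←essential
  m20: -10100,0101-0
  m22: 0-0110,0101-0,01011-
  m23: 01-111,01011-
  m31: 01-111 ←essential
  m32: 100-00 ←essential
  m36: 1-0100,100-00
  m49: 110001 ←essential
  m52: -10100,1-0100
Essential: 0-0110, 00-011, 001100, 01-111, 100-00, 110001
Petrick residual → -10100
Min cover (7 terms): bc'de'f' + a'c'def' + a'b'd'ef + a'b'cde'f' + a'bdef + ab'c'e'f' + abc'd'e'f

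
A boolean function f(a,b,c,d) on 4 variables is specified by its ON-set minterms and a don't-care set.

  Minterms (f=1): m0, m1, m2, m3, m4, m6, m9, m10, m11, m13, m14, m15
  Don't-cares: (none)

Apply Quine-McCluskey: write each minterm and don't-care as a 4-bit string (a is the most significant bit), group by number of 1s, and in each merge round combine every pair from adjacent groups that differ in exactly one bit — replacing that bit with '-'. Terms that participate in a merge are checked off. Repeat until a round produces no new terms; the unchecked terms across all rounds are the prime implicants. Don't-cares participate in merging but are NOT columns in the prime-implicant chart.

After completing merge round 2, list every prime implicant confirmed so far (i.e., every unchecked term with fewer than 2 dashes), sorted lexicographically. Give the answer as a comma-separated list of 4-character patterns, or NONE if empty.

[col 0] 0000*, 0001*, 0010*, 0011*, 0100*, 0110*, 1001*, 1010*, 1011*, 1101*, 1110*, 1111*
[col 1] -001*, -010*, -011*, -110*, 0-00*, 0-10*, 00-0*, 00-1*, 000-*, 001-*, 01-0*, 1-01*, 1-10*, 1-11*, 10-1*, 101-*, 11-1*, 111-*
[col 2] --10, -0-1, -01-, 0--0, 00--, 1--1, 1-1-
Prime implicants: --10, -0-1, -01-, 0--0, 00--, 1--1, 1-1-

NONE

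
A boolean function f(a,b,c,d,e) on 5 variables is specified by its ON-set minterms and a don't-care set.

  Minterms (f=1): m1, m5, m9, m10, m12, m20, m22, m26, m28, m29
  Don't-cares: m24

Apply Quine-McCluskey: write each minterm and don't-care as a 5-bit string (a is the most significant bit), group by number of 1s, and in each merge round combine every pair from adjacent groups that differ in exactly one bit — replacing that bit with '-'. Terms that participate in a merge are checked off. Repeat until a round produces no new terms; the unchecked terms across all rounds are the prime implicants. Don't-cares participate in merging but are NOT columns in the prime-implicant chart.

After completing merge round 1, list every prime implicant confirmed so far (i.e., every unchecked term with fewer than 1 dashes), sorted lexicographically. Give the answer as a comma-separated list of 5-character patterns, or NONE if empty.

size-2^0 implicants → 00001(✓)  00101(✓)  01001(✓)  01010(✓)  01100(✓)  10100(✓)  10110(✓)  11000(✓)  11010(✓)  11100(✓)  11101(✓)
size-2^1 implicants → -1010  -1100  0-001  00-01  1-100  101-0  11-00  110-0  1110-
Unchecked terms (primes): -1010, -1100, 0-001, 00-01, 1-100, 101-0, 11-00, 110-0, 1110-

NONE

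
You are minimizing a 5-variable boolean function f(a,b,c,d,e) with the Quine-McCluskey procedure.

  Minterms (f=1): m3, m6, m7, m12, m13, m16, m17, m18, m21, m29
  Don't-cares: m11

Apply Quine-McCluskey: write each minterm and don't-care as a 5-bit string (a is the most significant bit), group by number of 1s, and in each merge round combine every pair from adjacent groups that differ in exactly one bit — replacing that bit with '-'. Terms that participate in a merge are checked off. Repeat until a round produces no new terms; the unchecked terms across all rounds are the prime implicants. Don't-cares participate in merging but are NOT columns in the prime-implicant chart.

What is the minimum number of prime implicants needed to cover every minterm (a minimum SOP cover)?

6

[col 0] 00011*, 00110*, 00111*, 01011*, 01100*, 01101*, 10000*, 10001*, 10010*, 10101*, 11101*
[col 1] -1101, 0-011, 00-11, 0011-, 0110-, 1-101, 10-01, 100-0, 1000-
Prime implicants: -1101, 0-011, 00-11, 0011-, 0110-, 1-101, 10-01, 100-0, 1000-
PI chart (minterm → PIs covering it):
  3 | 0-011,00-11
  6 | 0011-  (sole → essential)
  7 | 00-11,0011-
  12 | 0110-  (sole → essential)
  13 | -1101,0110-
  16 | 100-0,1000-
  17 | 10-01,1000-
  18 | 100-0  (sole → essential)
  21 | 1-101,10-01
  29 | -1101,1-101
Essential prime implicants: 0011-, 0110-, 100-0
Petrick residual → -1101, 0-011, 10-01
Minimum SOP uses 6 PIs: bcd'e + a'c'de + a'b'cd + a'bcd' + ab'd'e + ab'c'e'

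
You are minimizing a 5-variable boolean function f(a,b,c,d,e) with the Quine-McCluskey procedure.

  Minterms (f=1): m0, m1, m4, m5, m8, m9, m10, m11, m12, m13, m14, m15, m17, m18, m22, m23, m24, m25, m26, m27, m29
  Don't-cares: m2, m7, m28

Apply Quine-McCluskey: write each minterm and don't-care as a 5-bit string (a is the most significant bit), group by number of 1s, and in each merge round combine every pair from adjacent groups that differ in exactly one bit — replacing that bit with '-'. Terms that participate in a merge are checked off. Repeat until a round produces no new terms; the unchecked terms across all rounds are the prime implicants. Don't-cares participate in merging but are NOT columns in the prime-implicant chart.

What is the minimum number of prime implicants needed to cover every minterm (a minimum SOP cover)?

[col 0] 00000*, 00001*, 00010*, 00100*, 00101*, 00111*, 01000*, 01001*, 01010*, 01011*, 01100*, 01101*, 01110*, 01111*, 10001*, 10010*, 10110*, 10111*, 11000*, 11001*, 11010*, 11011*, 11100*, 11101*
[col 1] -0001*, -0010*, -0111, -1000*, -1001*, -1010*, -1011*, -1100*, -1101*, 0-000*, 0-001*, 0-010*, 0-100*, 0-101*, 0-111*, 00-00*, 00-01*, 000-0*, 0000-*, 001-1*, 0010-*, 01-00*, 01-01*, 01-10*, 01-11*, 010-0*, 010-1*, 0100-*, 0101-*, 011-0*, 011-1*, 0110-*, 0111-*, 1-001*, 1-010*, 10-10, 1011-, 11-00*, 11-01*, 110-0*, 110-1*, 1100-*, 1101-*, 1110-*
[col 2] --001, --010, -1-00*, -1-01*, -10-0*, -10-1*, -100-*, -101-*, -110-*, 0--00*, 0--01*, 0-0-0, 0-00-*, 0-1-1, 0-10-*, 00-0-*, 01--0*, 01--1*, 01-0-*, 01-1-*, 010--*, 011--*, 11-0-*, 110--*
[col 3] -1-0-, -10--, 0--0-, 01---
Prime implicants: --001, --010, -0111, -1-0-, -10--, 0--0-, 0-0-0, 0-1-1, 01---, 10-10, 1011-
PI chart (minterm → PIs covering it):
  0 | 0--0-,0-0-0
  1 | --001,0--0-
  4 | 0--0-  (sole → essential)
  5 | 0--0-,0-1-1
  8 | -1-0-,-10--,0--0-,0-0-0,01---
  9 | --001,-1-0-,-10--,0--0-,01---
  10 | --010,-10--,0-0-0,01---
  11 | -10--,01---
  12 | -1-0-,0--0-,01---
  13 | -1-0-,0--0-,0-1-1,01---
  14 | 01---  (sole → essential)
  15 | 0-1-1,01---
  17 | --001  (sole → essential)
  18 | --010,10-10
  22 | 10-10,1011-
  23 | -0111,1011-
  24 | -1-0-,-10--
  25 | --001,-1-0-,-10--
  26 | --010,-10--
  27 | -10--  (sole → essential)
  29 | -1-0-  (sole → essential)
Essential prime implicants: --001, -1-0-, -10--, 0--0-, 01---
Petrick residual → --010, 1011-
Minimum SOP uses 7 PIs: c'd'e + c'de' + bd' + bc' + a'd' + a'b + ab'cd

7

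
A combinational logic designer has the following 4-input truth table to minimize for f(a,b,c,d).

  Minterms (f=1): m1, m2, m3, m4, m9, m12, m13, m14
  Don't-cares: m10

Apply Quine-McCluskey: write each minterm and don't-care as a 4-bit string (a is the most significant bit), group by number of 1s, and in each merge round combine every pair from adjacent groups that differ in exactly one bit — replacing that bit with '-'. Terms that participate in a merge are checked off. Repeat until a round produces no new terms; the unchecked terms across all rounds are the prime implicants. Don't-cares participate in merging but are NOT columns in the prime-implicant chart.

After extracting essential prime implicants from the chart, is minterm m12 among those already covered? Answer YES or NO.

YES

size-2^0 implicants → 0001(✓)  0010(✓)  0011(✓)  0100(✓)  1001(✓)  1010(✓)  1100(✓)  1101(✓)  1110(✓)
size-2^1 implicants → -001  -010  -100  00-1  001-  1-01  1-10  11-0  110-
Unchecked terms (primes): -001, -010, -100, 00-1, 001-, 1-01, 1-10, 11-0, 110-
Minterm coverage:
  m1 ⊆ -001,00-1
  m2 ⊆ -010,001-
  m3 ⊆ 00-1,001-
  m4 ⊆ -100 [E]
  m9 ⊆ -001,1-01
  m12 ⊆ -100,11-0,110-
  m13 ⊆ 1-01,110-
  m14 ⊆ 1-10,11-0
E = {-100}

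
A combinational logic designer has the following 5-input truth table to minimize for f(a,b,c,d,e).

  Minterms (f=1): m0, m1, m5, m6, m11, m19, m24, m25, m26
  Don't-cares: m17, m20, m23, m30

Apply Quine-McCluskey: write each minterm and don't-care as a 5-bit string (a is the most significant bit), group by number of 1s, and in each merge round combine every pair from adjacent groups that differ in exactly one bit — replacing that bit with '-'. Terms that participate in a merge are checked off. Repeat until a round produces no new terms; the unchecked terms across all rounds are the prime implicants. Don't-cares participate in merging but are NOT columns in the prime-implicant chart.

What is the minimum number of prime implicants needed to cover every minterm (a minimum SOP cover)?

7

size-2^0 implicants → 00000(✓)  00001(✓)  00101(✓)  00110  01011  10001(✓)  10011(✓)  10100  10111(✓)  11000(✓)  11001(✓)  11010(✓)  11110(✓)
size-2^1 implicants → -0001  00-01  0000-  1-001  10-11  100-1  11-10  110-0  1100-
Unchecked terms (primes): -0001, 00-01, 0000-, 00110, 01011, 1-001, 10-11, 100-1, 10100, 11-10, 110-0, 1100-
Minterm coverage:
  m0 ⊆ 0000- [E]
  m1 ⊆ -0001,00-01,0000-
  m5 ⊆ 00-01 [E]
  m6 ⊆ 00110 [E]
  m11 ⊆ 01011 [E]
  m19 ⊆ 10-11,100-1
  m24 ⊆ 110-0,1100-
  m25 ⊆ 1-001,1100-
  m26 ⊆ 11-10,110-0
E = {00-01, 0000-, 00110, 01011}
Petrick residual → 1-001, 10-11, 110-0
Cover = a'b'd'e + a'b'c'd' + a'b'cde' + a'bc'de + ac'd'e + ab'de + abc'e'  |cover|=7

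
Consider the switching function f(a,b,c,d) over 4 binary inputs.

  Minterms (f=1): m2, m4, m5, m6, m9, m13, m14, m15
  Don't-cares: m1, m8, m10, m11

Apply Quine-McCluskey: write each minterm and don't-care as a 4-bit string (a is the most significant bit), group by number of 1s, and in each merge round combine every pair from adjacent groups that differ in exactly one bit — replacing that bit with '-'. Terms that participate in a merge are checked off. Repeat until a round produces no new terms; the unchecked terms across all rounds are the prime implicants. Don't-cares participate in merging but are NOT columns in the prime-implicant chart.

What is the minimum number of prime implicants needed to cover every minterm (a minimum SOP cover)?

Round 0: 0001✓ 0010✓ 0100✓ 0101✓ 0110✓ 1000✓ 1001✓ 1010✓ 1011✓ 1101✓ 1110✓ 1111✓
Round 1: -001✓ -010✓ -101✓ -110✓ 0-01✓ 0-10✓ 01-0 010- 1-01✓ 1-10✓ 1-11✓ 10-0✓ 10-1✓ 100-✓ 101-✓ 11-1✓ 111-✓
Round 2: --01 --10 1--1 1-1- 10--
PIs = {--01, --10, 01-0, 010-, 1--1, 1-1-, 10--}
Coverage chart:
  m2: --10 ←essential
  m4: 01-0,010-
  m5: --01,010-
  m6: --10,01-0
  m9: --01,1--1,10--
  m13: --01,1--1
  m14: --10,1-1-
  m15: 1--1,1-1-
Essential: --10
Petrick residual → 010-, 1--1
Min cover (3 terms): cd' + a'bc' + ad

3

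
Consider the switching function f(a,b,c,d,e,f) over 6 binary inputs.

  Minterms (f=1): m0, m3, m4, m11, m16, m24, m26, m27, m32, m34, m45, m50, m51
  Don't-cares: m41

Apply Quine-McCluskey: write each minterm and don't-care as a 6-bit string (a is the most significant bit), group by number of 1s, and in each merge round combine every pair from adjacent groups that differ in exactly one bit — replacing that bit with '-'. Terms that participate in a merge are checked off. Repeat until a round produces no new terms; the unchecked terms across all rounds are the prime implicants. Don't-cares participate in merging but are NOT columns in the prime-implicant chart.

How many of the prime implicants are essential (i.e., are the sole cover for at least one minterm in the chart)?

4

size-2^0 implicants → 000000(✓)  000011(✓)  000100(✓)  001011(✓)  010000(✓)  011000(✓)  011010(✓)  011011(✓)  100000(✓)  100010(✓)  101001(✓)  101101(✓)  110010(✓)  110011(✓)
size-2^1 implicants → -00000  0-0000  0-1011  00-011  000-00  01-000  0110-0  01101-  1-0010  1000-0  101-01  11001-
Unchecked terms (primes): -00000, 0-0000, 0-1011, 00-011, 000-00, 01-000, 0110-0, 01101-, 1-0010, 1000-0, 101-01, 11001-
Minterm coverage:
  m0 ⊆ -00000,0-0000,000-00
  m3 ⊆ 00-011 [E]
  m4 ⊆ 000-00 [E]
  m11 ⊆ 0-1011,00-011
  m16 ⊆ 0-0000,01-000
  m24 ⊆ 01-000,0110-0
  m26 ⊆ 0110-0,01101-
  m27 ⊆ 0-1011,01101-
  m32 ⊆ -00000,1000-0
  m34 ⊆ 1-0010,1000-0
  m45 ⊆ 101-01 [E]
  m50 ⊆ 1-0010,11001-
  m51 ⊆ 11001- [E]
E = {00-011, 000-00, 101-01, 11001-}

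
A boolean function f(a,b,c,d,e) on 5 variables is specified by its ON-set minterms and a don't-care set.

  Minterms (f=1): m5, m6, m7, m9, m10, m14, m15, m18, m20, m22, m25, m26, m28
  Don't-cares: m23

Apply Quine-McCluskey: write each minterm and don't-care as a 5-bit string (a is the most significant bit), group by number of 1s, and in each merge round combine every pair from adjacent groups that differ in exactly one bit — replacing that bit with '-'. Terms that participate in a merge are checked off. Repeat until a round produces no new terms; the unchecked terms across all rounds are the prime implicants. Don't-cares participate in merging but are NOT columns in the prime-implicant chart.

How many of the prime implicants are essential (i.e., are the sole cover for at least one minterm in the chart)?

4

Round 0: 00101✓ 00110✓ 00111✓ 01001✓ 01010✓ 01110✓ 01111✓ 10010✓ 10100✓ 10110✓ 10111✓ 11001✓ 11010✓ 11100✓
Round 1: -0110✓ -0111✓ -1001 -1010 0-110✓ 0-111✓ 001-1 0011-✓ 01-10 0111-✓ 1-010 1-100 10-10 101-0 1011-✓
Round 2: -011- 0-11-
PIs = {-011-, -1001, -1010, 0-11-, 001-1, 01-10, 1-010, 1-100, 10-10, 101-0}
Coverage chart:
  m5: 001-1 ←essential
  m6: -011-,0-11-
  m7: -011-,0-11-,001-1
  m9: -1001 ←essential
  m10: -1010,01-10
  m14: 0-11-,01-10
  m15: 0-11- ←essential
  m18: 1-010,10-10
  m20: 1-100,101-0
  m22: -011-,10-10,101-0
  m25: -1001 ←essential
  m26: -1010,1-010
  m28: 1-100 ←essential
Essential: -1001, 0-11-, 001-1, 1-100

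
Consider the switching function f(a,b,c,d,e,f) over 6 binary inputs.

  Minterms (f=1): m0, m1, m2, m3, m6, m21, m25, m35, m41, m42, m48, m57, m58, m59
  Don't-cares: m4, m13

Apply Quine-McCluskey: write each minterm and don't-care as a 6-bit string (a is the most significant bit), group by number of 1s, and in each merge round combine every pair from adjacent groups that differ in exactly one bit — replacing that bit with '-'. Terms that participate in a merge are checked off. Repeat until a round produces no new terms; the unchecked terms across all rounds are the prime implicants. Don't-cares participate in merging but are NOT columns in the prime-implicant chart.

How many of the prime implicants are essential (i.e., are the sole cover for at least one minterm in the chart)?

Round 0: 000000✓ 000001✓ 000010✓ 000011✓ 000100✓ 000110✓ 001101 010101 011001✓ 100011✓ 101001✓ 101010✓ 110000 111001✓ 111010✓ 111011✓
Round 1: -00011 -11001 000-00✓ 000-10✓ 0000-0✓ 0000-1✓ 00000-✓ 00001-✓ 0001-0✓ 1-1001 1-1010 1110-1 11101-
Round 2: 000--0 0000--
PIs = {-00011, -11001, 000--0, 0000--, 001101, 010101, 1-1001, 1-1010, 110000, 1110-1, 11101-}
Coverage chart:
  m0: 000--0,0000--
  m1: 0000-- ←essential
  m2: 000--0,0000--
  m3: -00011,0000--
  m6: 000--0 ←essential
  m21: 010101 ←essential
  m25: -11001 ←essential
  m35: -00011 ←essential
  m41: 1-1001 ←essential
  m42: 1-1010 ←essential
  m48: 110000 ←essential
  m57: -11001,1-1001,1110-1
  m58: 1-1010,11101-
  m59: 1110-1,11101-
Essential: -00011, -11001, 000--0, 0000--, 010101, 1-1001, 1-1010, 110000

8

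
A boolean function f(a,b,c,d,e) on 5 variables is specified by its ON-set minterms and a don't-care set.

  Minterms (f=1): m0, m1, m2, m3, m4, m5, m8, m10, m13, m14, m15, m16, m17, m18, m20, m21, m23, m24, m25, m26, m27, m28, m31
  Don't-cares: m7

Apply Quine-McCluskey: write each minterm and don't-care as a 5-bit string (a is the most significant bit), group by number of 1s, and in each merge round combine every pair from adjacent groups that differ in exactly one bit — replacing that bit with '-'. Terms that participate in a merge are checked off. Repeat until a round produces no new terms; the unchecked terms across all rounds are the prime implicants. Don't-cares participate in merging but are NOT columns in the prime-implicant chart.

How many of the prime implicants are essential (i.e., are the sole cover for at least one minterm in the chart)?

Round 0: 00000✓ 00001✓ 00010✓ 00011✓ 00100✓ 00101✓ 00111✓ 01000✓ 01010✓ 01101✓ 01110✓ 01111✓ 10000✓ 10001✓ 10010✓ 10100✓ 10101✓ 10111✓ 11000✓ 11001✓ 11010✓ 11011✓ 11100✓ 11111✓
Round 1: -0000✓ -0001✓ -0010✓ -0100✓ -0101✓ -0111✓ -1000✓ -1010✓ -1111✓ 0-000✓ 0-010✓ 0-101✓ 0-111✓ 00-00✓ 00-01✓ 00-11✓ 000-0✓ 000-1✓ 0000-✓ 0001-✓ 001-1✓ 0010-✓ 01-10 010-0✓ 011-1✓ 0111- 1-000✓ 1-001✓ 1-010✓ 1-100✓ 1-111✓ 10-00✓ 10-01✓ 100-0✓ 1000-✓ 101-1✓ 1010-✓ 11-00✓ 11-11 110-0✓ 110-1✓ 1100-✓ 1101-✓
Round 2: --000✓ --010✓ --111 -0-00✓ -0-01✓ -00-0✓ -000-✓ -01-1 -010-✓ -10-0✓ 0-0-0✓ 0-1-1 00--1 00-0-✓ 000-- 1--00 1-0-0✓ 1-00- 10-0-✓ 110--
Round 3: --0-0 -0-0-
PIs = {--0-0, --111, -0-0-, -01-1, 0-1-1, 00--1, 000--, 01-10, 0111-, 1--00, 1-00-, 11-11, 110--}
Coverage chart:
  m0: --0-0,-0-0-,000--
  m1: -0-0-,00--1,000--
  m2: --0-0,000--
  m3: 00--1,000--
  m4: -0-0- ←essential
  m5: -0-0-,-01-1,0-1-1,00--1
  m8: --0-0 ←essential
  m10: --0-0,01-10
  m13: 0-1-1 ←essential
  m14: 01-10,0111-
  m15: --111,0-1-1,0111-
  m16: --0-0,-0-0-,1--00,1-00-
  m17: -0-0-,1-00-
  m18: --0-0 ←essential
  m20: -0-0-,1--00
  m21: -0-0-,-01-1
  m23: --111,-01-1
  m24: --0-0,1--00,1-00-,110--
  m25: 1-00-,110--
  m26: --0-0,110--
  m27: 11-11,110--
  m28: 1--00 ←essential
  m31: --111,11-11
Essential: --0-0, -0-0-, 0-1-1, 1--00

4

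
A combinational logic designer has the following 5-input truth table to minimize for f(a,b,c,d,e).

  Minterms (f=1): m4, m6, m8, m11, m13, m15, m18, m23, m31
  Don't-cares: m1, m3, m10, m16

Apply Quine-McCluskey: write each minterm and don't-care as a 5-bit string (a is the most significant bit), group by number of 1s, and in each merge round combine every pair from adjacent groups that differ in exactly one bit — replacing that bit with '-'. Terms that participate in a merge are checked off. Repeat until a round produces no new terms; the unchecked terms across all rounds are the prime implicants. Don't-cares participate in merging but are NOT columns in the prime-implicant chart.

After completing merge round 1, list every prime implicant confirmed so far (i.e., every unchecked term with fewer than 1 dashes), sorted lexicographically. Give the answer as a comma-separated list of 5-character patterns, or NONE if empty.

NONE

[col 0] 00001*, 00011*, 00100*, 00110*, 01000*, 01010*, 01011*, 01101*, 01111*, 10000*, 10010*, 10111*, 11111*
[col 1] -1111, 0-011, 000-1, 001-0, 01-11, 010-0, 0101-, 011-1, 1-111, 100-0
Prime implicants: -1111, 0-011, 000-1, 001-0, 01-11, 010-0, 0101-, 011-1, 1-111, 100-0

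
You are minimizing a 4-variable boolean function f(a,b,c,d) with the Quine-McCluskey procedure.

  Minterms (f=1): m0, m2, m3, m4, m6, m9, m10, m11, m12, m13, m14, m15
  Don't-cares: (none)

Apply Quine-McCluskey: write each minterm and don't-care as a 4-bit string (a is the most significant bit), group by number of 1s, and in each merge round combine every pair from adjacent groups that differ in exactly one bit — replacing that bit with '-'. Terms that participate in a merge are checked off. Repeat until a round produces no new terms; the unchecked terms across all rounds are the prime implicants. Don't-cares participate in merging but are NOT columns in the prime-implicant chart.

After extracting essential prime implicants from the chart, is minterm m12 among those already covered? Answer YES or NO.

NO

[col 0] 0000*, 0010*, 0011*, 0100*, 0110*, 1001*, 1010*, 1011*, 1100*, 1101*, 1110*, 1111*
[col 1] -010*, -011*, -100*, -110*, 0-00*, 0-10*, 00-0*, 001-*, 01-0*, 1-01*, 1-10*, 1-11*, 10-1*, 101-*, 11-0*, 11-1*, 110-*, 111-*
[col 2] --10, -01-, -1-0, 0--0, 1--1, 1-1-, 11--
Prime implicants: --10, -01-, -1-0, 0--0, 1--1, 1-1-, 11--
PI chart (minterm → PIs covering it):
  0 | 0--0  (sole → essential)
  2 | --10,-01-,0--0
  3 | -01-  (sole → essential)
  4 | -1-0,0--0
  6 | --10,-1-0,0--0
  9 | 1--1  (sole → essential)
  10 | --10,-01-,1-1-
  11 | -01-,1--1,1-1-
  12 | -1-0,11--
  13 | 1--1,11--
  14 | --10,-1-0,1-1-,11--
  15 | 1--1,1-1-,11--
Essential prime implicants: -01-, 0--0, 1--1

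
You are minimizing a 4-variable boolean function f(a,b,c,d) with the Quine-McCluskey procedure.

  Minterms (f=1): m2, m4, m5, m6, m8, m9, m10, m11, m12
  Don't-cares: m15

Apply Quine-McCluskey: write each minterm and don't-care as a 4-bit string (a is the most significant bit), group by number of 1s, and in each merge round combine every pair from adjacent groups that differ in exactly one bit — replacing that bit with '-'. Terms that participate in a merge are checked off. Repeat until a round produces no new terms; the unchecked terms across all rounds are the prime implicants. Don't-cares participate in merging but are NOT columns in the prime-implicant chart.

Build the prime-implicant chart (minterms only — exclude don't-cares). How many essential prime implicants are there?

Round 0: 0010✓ 0100✓ 0101✓ 0110✓ 1000✓ 1001✓ 1010✓ 1011✓ 1100✓ 1111✓
Round 1: -010 -100 0-10 01-0 010- 1-00 1-11 10-0✓ 10-1✓ 100-✓ 101-✓
Round 2: 10--
PIs = {-010, -100, 0-10, 01-0, 010-, 1-00, 1-11, 10--}
Coverage chart:
  m2: -010,0-10
  m4: -100,01-0,010-
  m5: 010- ←essential
  m6: 0-10,01-0
  m8: 1-00,10--
  m9: 10-- ←essential
  m10: -010,10--
  m11: 1-11,10--
  m12: -100,1-00
Essential: 010-, 10--

2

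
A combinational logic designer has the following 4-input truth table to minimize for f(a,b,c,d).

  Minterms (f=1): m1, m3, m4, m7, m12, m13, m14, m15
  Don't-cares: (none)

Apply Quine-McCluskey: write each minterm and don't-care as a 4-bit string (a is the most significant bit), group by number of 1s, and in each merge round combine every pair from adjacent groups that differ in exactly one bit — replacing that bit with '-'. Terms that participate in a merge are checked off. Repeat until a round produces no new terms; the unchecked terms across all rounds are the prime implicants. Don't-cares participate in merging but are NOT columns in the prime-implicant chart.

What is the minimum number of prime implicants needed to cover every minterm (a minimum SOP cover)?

4

Round 0: 0001✓ 0011✓ 0100✓ 0111✓ 1100✓ 1101✓ 1110✓ 1111✓
Round 1: -100 -111 0-11 00-1 11-0✓ 11-1✓ 110-✓ 111-✓
Round 2: 11--
PIs = {-100, -111, 0-11, 00-1, 11--}
Coverage chart:
  m1: 00-1 ←essential
  m3: 0-11,00-1
  m4: -100 ←essential
  m7: -111,0-11
  m12: -100,11--
  m13: 11-- ←essential
  m14: 11-- ←essential
  m15: -111,11--
Essential: -100, 00-1, 11--
Petrick residual → -111
Min cover (4 terms): bc'd' + bcd + a'b'd + ab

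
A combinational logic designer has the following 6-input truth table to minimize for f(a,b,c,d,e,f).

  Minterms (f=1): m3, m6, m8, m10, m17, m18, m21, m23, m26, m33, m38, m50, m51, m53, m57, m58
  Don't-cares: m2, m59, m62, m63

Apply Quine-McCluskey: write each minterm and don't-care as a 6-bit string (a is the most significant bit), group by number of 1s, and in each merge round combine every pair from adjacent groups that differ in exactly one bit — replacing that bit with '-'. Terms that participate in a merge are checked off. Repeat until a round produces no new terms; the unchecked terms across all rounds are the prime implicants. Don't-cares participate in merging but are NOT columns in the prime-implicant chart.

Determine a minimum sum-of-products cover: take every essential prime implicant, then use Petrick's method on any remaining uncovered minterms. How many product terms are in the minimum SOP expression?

Round 0: 000010✓ 000011✓ 000110✓ 001000✓ 001010✓ 010001✓ 010010✓ 010101✓ 010111✓ 011010✓ 100001 100110✓ 110010✓ 110011✓ 110101✓ 111001✓ 111010✓ 111011✓ 111110✓ 111111✓
Round 1: -00110 -10010✓ -10101 -11010✓ 0-0010✓ 0-1010✓ 00-010✓ 000-10 00001- 0010-0 01-010✓ 010-01 0101-1 11-010✓ 11-011✓ 11001-✓ 111-10✓ 111-11✓ 1110-1 11101-✓ 11111-✓
Round 2: -1-010 0--010 11-01- 111-1-
PIs = {-00110, -1-010, -10101, 0--010, 000-10, 00001-, 0010-0, 010-01, 0101-1, 100001, 11-01-, 111-1-, 1110-1}
Coverage chart:
  m3: 00001- ←essential
  m6: -00110,000-10
  m8: 0010-0 ←essential
  m10: 0--010,0010-0
  m17: 010-01 ←essential
  m18: -1-010,0--010
  m21: -10101,010-01,0101-1
  m23: 0101-1 ←essential
  m26: -1-010,0--010
  m33: 100001 ←essential
  m38: -00110 ←essential
  m50: -1-010,11-01-
  m51: 11-01- ←essential
  m53: -10101 ←essential
  m57: 1110-1 ←essential
  m58: -1-010,11-01-,111-1-
Essential: -00110, -10101, 00001-, 0010-0, 010-01, 0101-1, 100001, 11-01-, 1110-1
Petrick residual → -1-010
Min cover (10 terms): b'c'def' + bd'ef' + bc'de'f + a'b'c'd'e + a'b'cd'f' + a'bc'e'f + a'bc'df + ab'c'd'e'f + abd'e + abcd'f

10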